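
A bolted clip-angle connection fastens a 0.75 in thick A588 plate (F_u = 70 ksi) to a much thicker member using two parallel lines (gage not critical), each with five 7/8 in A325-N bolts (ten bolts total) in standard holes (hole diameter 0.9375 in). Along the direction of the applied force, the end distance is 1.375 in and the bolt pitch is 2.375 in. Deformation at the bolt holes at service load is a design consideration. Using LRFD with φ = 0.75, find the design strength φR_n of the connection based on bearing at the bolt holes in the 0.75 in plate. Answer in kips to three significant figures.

629 kips

Per bolt r_n = 1.2 l_c t F_u ≤ 2.4 d t F_u; upper limit = 2.4 × 0.875 × 0.75 × 70 = 110.3 kips.
Edge bolt: l_c = 1.375 − 0.9375/2 = 0.9062 in → 1.2 × 0.9062 × 0.75 × 70 = 57.09 → r_n = 57.09 kips.
Interior bolts: l_c = 2.375 − 0.9375 = 1.438 in → 1.2 × 1.438 × 0.75 × 70 = 90.56 → r_n = 90.56 kips.
R_n = 2 × 57.09 + 8 × 90.56 = 838.7 kips.
Design strength φR_n = 0.75 × 838.7 = 629 kips.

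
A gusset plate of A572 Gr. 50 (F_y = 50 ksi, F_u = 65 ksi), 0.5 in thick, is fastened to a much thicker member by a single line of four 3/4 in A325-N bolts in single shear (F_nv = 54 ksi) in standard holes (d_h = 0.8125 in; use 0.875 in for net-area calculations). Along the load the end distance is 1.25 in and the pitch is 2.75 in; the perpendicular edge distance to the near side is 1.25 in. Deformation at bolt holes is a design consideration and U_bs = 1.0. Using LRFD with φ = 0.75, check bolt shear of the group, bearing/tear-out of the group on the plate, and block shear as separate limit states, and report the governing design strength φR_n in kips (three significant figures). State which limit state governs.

71.6 kips (bolt shear governs)

Bolt shear: A_b = π·0.75²/4 = 0.4418 in²; R_n = 54 × 0.4418 × 4 × 1 = 95.43 kips → 0.75 × 95.43 = 71.6 kips.
Bearing: edge l_c = 0.8438, r_n = 32.91 kips; interior l_c = 1.938, r_n = 58.5 kips; R_n = 32.91 + 3·58.5 = 208.4 kips → 156 kips.
Block shear: A_gv = 4.75, A_nv = 3.219, A_nt = 0.4062 in²; R_n = min(0.6F_uA_nv, 0.6F_yA_gv) + U_bs·F_u·A_nt = 151.9 kips → 114 kips.
Bolt shear governs: 71.6 kips.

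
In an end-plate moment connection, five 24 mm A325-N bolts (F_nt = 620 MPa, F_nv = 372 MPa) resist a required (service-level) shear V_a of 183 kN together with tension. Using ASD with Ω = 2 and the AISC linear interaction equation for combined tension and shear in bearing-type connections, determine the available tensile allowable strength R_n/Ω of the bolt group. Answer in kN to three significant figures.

607 kN

A_b = π·24²/4 = 452.4 mm²; f_rv = 183 × 1000 / (5 × 452.4) = 80.9 MPa.
F'_nt = 1.3 F_nt − (Ω F_nt / F_nv) f_rv = 1.3·620 − (2·620/372)·80.9 = 536.3 MPa, capped at F_nt → F'_nt = 536.3 MPa.
R_n = F'_nt · A_b · n = 536.3 × 452.4 × 5 / 1000 = 1213 kN.
Allowable strength R_n/Ω = 1213 / 2 = 607 kN.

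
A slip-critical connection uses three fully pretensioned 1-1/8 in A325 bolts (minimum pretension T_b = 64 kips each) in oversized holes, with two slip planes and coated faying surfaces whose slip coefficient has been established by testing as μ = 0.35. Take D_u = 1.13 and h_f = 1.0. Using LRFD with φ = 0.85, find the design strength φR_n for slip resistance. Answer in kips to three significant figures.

129 kips

R_n = μ · D_u · h_f · T_b · n_s · n_b = 0.35 × 1.13 × 1.0 × 64 × 2 × 3 = 151.9 kips.
Design strength φR_n = 0.85 × 151.9 = 129 kips.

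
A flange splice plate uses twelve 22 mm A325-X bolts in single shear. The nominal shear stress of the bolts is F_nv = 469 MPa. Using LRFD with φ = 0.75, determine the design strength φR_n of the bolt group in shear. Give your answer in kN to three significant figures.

A_b = π × 22² / 4 = 380.1 mm².
R_n = F_nv · A_b · n · n_s = 469 × 380.1 × 12 × 1 / 1000 = 2139 kN.
Design strength φR_n = 0.75 × 2139 = 1600 kN.

1600 kN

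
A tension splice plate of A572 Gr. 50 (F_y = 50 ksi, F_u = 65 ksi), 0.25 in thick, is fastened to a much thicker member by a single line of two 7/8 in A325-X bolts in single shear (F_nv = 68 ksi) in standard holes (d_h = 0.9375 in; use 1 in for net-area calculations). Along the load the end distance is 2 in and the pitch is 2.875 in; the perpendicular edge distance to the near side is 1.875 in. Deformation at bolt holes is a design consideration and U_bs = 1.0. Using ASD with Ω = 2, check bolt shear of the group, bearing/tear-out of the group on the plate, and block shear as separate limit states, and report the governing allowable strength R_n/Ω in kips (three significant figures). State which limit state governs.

27.6 kips (block shear governs)

Bolt shear: A_b = π·0.875²/4 = 0.6013 in²; R_n = 68 × 0.6013 × 2 × 1 = 81.78 kips → 81.78 / 2 = 40.9 kips.
Bearing: edge l_c = 1.531, r_n = 29.86 kips; interior l_c = 1.938, r_n = 34.12 kips; R_n = 29.86 + 1·34.12 = 63.98 kips → 32 kips.
Block shear: A_gv = 1.219, A_nv = 0.8438, A_nt = 0.3438 in²; R_n = min(0.6F_uA_nv, 0.6F_yA_gv) + U_bs·F_u·A_nt = 55.25 kips → 27.6 kips.
Block shear governs: 27.6 kips.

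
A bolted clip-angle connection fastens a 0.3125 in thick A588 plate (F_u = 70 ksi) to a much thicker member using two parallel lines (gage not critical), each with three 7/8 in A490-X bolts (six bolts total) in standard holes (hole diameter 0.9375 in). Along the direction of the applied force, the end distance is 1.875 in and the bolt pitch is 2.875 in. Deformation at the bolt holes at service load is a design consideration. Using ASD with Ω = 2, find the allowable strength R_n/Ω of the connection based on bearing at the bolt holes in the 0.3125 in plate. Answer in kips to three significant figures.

Per bolt r_n = 1.2 l_c t F_u ≤ 2.4 d t F_u; upper limit = 2.4 × 0.875 × 0.3125 × 70 = 45.94 kips.
Edge bolt: l_c = 1.875 − 0.9375/2 = 1.406 in → 1.2 × 1.406 × 0.3125 × 70 = 36.91 → r_n = 36.91 kips.
Interior bolts: l_c = 2.875 − 0.9375 = 1.938 in → 1.2 × 1.938 × 0.3125 × 70 = 50.86 → r_n = 45.94 kips.
R_n = 2 × 36.91 + 4 × 45.94 = 257.6 kips.
Allowable strength R_n/Ω = 257.6 / 2 = 129 kips.

129 kips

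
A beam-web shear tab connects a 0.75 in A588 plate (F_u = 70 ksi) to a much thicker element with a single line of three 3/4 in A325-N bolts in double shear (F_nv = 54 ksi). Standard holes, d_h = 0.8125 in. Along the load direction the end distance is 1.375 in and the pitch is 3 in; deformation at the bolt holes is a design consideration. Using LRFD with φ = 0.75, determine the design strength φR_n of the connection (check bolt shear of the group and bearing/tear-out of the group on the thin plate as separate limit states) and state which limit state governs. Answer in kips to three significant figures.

Bolt shear: A_b = π·0.75²/4 = 0.4418 in²; R_n = 54 × 0.4418 × 3 × 2 = 143.1 kips → 0.75 × 143.1 = 107 kips.
Bearing (1.2 l_c t F_u ≤ 2.4 d t F_u): upper limit = 2.4·0.75·0.75·70 = 94.5 kips.
  Edge l_c = 1.375 − 0.8125/2 = 0.9688 → r_n = 61.03 kips; interior l_c = 3 − 0.8125 = 2.188 → r_n = 94.5 kips.
  R_n,bearing = 1·61.03 + 2·94.5 = 250 kips → 0.75 × 250 = 188 kips.
Bolt shear governs: 107 kips.

107 kips (bolt shear governs)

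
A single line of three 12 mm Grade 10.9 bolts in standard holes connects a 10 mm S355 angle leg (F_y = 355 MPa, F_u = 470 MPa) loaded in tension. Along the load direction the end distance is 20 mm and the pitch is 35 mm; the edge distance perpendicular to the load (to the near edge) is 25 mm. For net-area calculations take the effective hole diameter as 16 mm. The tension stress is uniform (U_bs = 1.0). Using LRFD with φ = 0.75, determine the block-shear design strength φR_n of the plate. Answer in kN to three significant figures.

Shear plane L_v = 20 + 2·35 = 90 mm; A_gv = 90 × 10 = 900 mm².
A_nv = (90 − 2.5·16) × 10 = 500 mm².
A_nt = (25 − 0.5·16) × 10 = 170 mm².
0.6 F_u A_nv = 141 kN; 0.6 F_y A_gv = 191.7 kN → shear rupture governs the shear term.
R_n = 141 + 1.0 × 470 × 170 / 1000 = 220.9 kN.
Design strength φR_n = 0.75 × 220.9 = 166 kN.

166 kN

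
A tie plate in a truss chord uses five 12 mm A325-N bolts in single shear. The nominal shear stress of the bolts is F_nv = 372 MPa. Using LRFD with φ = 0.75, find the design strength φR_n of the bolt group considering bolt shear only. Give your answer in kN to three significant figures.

158 kN

A_b = π × 12² / 4 = 113.1 mm².
R_n = F_nv · A_b · n · n_s = 372 × 113.1 × 5 × 1 / 1000 = 210.4 kN.
Design strength φR_n = 0.75 × 210.4 = 158 kN.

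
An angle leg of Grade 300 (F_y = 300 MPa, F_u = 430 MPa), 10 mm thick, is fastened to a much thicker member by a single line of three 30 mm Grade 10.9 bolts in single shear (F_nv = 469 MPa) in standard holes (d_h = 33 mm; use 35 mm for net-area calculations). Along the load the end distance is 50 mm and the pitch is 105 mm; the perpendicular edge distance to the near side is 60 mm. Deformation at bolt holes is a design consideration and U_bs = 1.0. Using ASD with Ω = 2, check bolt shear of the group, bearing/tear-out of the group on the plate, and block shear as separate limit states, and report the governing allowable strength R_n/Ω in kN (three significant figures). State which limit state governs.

314 kN (block shear governs)

Bolt shear: A_b = π·30²/4 = 706.9 mm²; R_n = 469 × 706.9 × 3 × 1 / 1000 = 994.5 kN → 994.5 / 2 = 497 kN.
Bearing: edge l_c = 33.5, r_n = 172.9 kN; interior l_c = 72, r_n = 309.6 kN; R_n = 172.9 + 2·309.6 = 792.1 kN → 396 kN.
Block shear: A_gv = 2600, A_nv = 1725, A_nt = 425 mm²; R_n = min(0.6F_uA_nv, 0.6F_yA_gv) + U_bs·F_u·A_nt = 627.8 kN → 314 kN.
Block shear governs: 314 kN.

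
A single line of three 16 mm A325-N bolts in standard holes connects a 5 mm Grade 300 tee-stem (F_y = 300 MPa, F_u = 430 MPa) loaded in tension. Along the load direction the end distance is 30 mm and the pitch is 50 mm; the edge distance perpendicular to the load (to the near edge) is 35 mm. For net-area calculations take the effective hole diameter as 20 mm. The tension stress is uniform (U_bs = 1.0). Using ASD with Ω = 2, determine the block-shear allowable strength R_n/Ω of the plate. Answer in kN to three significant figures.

Shear plane L_v = 30 + 2·50 = 130 mm; A_gv = 130 × 5 = 650 mm².
A_nv = (130 − 2.5·20) × 5 = 400 mm².
A_nt = (35 − 0.5·20) × 5 = 125 mm².
0.6 F_u A_nv = 103.2 kN; 0.6 F_y A_gv = 117 kN → shear rupture governs the shear term.
R_n = 103.2 + 1.0 × 430 × 125 / 1000 = 156.9 kN.
Allowable strength R_n/Ω = 156.9 / 2 = 78.5 kN.

78.5 kN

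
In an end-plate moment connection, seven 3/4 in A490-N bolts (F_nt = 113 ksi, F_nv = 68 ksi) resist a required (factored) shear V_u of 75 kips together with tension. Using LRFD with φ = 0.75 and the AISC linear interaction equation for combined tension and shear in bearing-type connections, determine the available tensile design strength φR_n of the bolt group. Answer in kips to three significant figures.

216 kips

A_b = π·0.75²/4 = 0.4418 in²; f_rv = 75 / (7 × 0.4418) = 24.25 ksi.
F'_nt = 1.3 F_nt − (F_nt / φF_nv) f_rv = 1.3·113 − (113/(0.75·68))·24.25 = 93.16 ksi, capped at F_nt → F'_nt = 93.16 ksi.
R_n = F'_nt · A_b · n = 93.16 × 0.4418 × 7 = 288.1 kips.
Design strength φR_n = 0.75 × 288.1 = 216 kips.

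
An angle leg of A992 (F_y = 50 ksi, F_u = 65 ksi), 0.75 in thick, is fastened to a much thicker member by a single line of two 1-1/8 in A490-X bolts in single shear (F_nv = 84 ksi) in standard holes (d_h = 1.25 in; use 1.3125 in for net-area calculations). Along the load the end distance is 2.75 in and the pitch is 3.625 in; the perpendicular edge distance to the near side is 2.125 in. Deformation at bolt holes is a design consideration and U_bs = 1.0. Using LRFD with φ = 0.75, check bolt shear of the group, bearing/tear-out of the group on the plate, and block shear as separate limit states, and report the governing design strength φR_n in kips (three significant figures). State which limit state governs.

125 kips (bolt shear governs)

Bolt shear: A_b = π·1.125²/4 = 0.994 in²; R_n = 84 × 0.994 × 2 × 1 = 167 kips → 0.75 × 167 = 125 kips.
Bearing: edge l_c = 2.125, r_n = 124.3 kips; interior l_c = 2.375, r_n = 131.6 kips; R_n = 124.3 + 1·131.6 = 255.9 kips → 192 kips.
Block shear: A_gv = 4.781, A_nv = 3.305, A_nt = 1.102 in²; R_n = min(0.6F_uA_nv, 0.6F_yA_gv) + U_bs·F_u·A_nt = 200.5 kips → 150 kips.
Bolt shear governs: 125 kips.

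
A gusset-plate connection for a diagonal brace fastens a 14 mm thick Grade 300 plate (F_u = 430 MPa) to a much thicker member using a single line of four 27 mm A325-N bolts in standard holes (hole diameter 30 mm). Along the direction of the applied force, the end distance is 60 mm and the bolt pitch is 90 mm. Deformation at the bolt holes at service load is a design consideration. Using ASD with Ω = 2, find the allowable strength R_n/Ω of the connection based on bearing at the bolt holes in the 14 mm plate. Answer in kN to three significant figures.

748 kN

Per bolt r_n = 1.2 l_c t F_u ≤ 2.4 d t F_u; upper limit = 2.4 × 27 × 14 × 430 / 1000 = 390.1 kN.
Edge bolt: l_c = 60 − 30/2 = 45 mm → 1.2 × 45 × 14 × 430 / 1000 = 325.1 → r_n = 325.1 kN.
Interior bolts: l_c = 90 − 30 = 60 mm → 1.2 × 60 × 14 × 430 / 1000 = 433.4 → r_n = 390.1 kN.
R_n = 1 × 325.1 + 3 × 390.1 = 1495 kN.
Allowable strength R_n/Ω = 1495 / 2 = 748 kN.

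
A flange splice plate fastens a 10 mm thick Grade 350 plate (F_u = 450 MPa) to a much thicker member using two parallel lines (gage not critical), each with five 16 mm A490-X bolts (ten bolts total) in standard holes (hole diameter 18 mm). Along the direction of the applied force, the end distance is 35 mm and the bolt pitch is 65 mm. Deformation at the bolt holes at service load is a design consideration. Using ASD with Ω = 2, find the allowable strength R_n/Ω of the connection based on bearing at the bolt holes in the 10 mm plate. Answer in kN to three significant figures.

Per bolt r_n = 1.2 l_c t F_u ≤ 2.4 d t F_u; upper limit = 2.4 × 16 × 10 × 450 / 1000 = 172.8 kN.
Edge bolt: l_c = 35 − 18/2 = 26 mm → 1.2 × 26 × 10 × 450 / 1000 = 140.4 → r_n = 140.4 kN.
Interior bolts: l_c = 65 − 18 = 47 mm → 1.2 × 47 × 10 × 450 / 1000 = 253.8 → r_n = 172.8 kN.
R_n = 2 × 140.4 + 8 × 172.8 = 1663 kN.
Allowable strength R_n/Ω = 1663 / 2 = 832 kN.

832 kN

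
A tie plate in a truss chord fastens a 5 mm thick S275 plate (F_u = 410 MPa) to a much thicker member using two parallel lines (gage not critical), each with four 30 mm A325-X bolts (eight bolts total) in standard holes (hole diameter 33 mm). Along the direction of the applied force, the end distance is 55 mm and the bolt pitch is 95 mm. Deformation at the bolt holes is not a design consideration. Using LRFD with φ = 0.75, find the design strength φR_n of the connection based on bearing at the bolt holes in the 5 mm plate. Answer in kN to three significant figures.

1010 kN

Per bolt r_n = 1.5 l_c t F_u ≤ 3.0 d t F_u; upper limit = 3.0 × 30 × 5 × 410 / 1000 = 184.5 kN.
Edge bolt: l_c = 55 − 33/2 = 38.5 mm → 1.5 × 38.5 × 5 × 410 / 1000 = 118.4 → r_n = 118.4 kN.
Interior bolts: l_c = 95 − 33 = 62 mm → 1.5 × 62 × 5 × 410 / 1000 = 190.7 → r_n = 184.5 kN.
R_n = 2 × 118.4 + 6 × 184.5 = 1344 kN.
Design strength φR_n = 0.75 × 1344 = 1010 kN.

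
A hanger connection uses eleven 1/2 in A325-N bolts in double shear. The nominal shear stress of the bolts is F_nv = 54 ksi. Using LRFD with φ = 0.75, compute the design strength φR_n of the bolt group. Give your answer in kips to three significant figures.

A_b = π × 0.5² / 4 = 0.1963 in².
R_n = F_nv · A_b · n · n_s = 54 × 0.1963 × 11 × 2 = 233.3 kips.
Design strength φR_n = 0.75 × 233.3 = 175 kips.

175 kips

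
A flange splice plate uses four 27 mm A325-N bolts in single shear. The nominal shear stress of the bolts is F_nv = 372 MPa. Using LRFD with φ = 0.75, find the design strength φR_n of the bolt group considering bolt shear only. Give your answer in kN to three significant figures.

639 kN

A_b = π × 27² / 4 = 572.6 mm².
R_n = F_nv · A_b · n · n_s = 372 × 572.6 × 4 × 1 / 1000 = 852 kN.
Design strength φR_n = 0.75 × 852 = 639 kN.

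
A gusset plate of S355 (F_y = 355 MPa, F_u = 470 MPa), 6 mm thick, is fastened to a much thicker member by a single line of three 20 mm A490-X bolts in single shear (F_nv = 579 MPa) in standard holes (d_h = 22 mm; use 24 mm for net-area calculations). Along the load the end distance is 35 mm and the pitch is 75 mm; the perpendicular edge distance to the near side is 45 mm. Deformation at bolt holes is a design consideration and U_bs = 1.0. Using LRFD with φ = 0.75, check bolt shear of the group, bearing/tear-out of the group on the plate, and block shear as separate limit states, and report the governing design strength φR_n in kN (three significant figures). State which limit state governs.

228 kN (block shear governs)

Bolt shear: A_b = π·20²/4 = 314.2 mm²; R_n = 579 × 314.2 × 3 × 1 / 1000 = 545.7 kN → 0.75 × 545.7 = 409 kN.
Bearing: edge l_c = 24, r_n = 81.22 kN; interior l_c = 53, r_n = 135.4 kN; R_n = 81.22 + 2·135.4 = 351.9 kN → 264 kN.
Block shear: A_gv = 1110, A_nv = 750, A_nt = 198 mm²; R_n = min(0.6F_uA_nv, 0.6F_yA_gv) + U_bs·F_u·A_nt = 304.6 kN → 228 kN.
Block shear governs: 228 kN.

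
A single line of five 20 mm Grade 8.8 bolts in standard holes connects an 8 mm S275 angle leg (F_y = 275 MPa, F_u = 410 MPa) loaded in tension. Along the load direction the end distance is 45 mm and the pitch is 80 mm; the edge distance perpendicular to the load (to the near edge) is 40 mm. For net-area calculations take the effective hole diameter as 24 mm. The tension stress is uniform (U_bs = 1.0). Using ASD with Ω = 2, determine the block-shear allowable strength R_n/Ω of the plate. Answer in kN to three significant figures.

287 kN

Shear plane L_v = 45 + 4·80 = 365 mm; A_gv = 365 × 8 = 2920 mm².
A_nv = (365 − 4.5·24) × 8 = 2056 mm².
A_nt = (40 − 0.5·24) × 8 = 224 mm².
0.6 F_u A_nv = 505.8 kN; 0.6 F_y A_gv = 481.8 kN → shear yielding governs the shear term.
R_n = 481.8 + 1.0 × 410 × 224 / 1000 = 573.6 kN.
Allowable strength R_n/Ω = 573.6 / 2 = 287 kN.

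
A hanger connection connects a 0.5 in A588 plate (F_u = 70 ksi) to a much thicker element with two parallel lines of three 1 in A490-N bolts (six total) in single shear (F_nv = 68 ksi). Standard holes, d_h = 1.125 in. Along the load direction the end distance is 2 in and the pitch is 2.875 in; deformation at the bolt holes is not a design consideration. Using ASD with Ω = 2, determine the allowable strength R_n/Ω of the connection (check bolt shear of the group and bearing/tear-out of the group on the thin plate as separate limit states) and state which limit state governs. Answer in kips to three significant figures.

Bolt shear: A_b = π·1²/4 = 0.7854 in²; R_n = 68 × 0.7854 × 6 × 1 = 320.4 kips → 320.4 / 2 = 160 kips.
Bearing (1.5 l_c t F_u ≤ 3.0 d t F_u): upper limit = 3.0·1·0.5·70 = 105 kips.
  Edge l_c = 2 − 1.125/2 = 1.438 → r_n = 75.47 kips; interior l_c = 2.875 − 1.125 = 1.75 → r_n = 91.88 kips.
  R_n,bearing = 2·75.47 + 4·91.88 = 518.4 kips → 518.4 / 2 = 259 kips.
Bolt shear governs: 160 kips.

160 kips (bolt shear governs)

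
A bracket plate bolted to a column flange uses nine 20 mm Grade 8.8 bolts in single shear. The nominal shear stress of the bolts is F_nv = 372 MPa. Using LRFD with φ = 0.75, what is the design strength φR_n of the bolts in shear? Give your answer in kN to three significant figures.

A_b = π × 20² / 4 = 314.2 mm².
R_n = F_nv · A_b · n · n_s = 372 × 314.2 × 9 × 1 / 1000 = 1052 kN.
Design strength φR_n = 0.75 × 1052 = 789 kN.

789 kN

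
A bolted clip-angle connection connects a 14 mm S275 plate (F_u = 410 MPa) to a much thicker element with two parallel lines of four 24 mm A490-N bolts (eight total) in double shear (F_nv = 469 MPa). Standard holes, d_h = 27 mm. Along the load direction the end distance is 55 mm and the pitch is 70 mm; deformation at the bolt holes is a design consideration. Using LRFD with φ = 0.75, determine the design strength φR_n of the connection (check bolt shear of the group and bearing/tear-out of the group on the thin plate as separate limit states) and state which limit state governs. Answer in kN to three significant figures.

1760 kN (bearing governs)

Bolt shear: A_b = π·24²/4 = 452.4 mm²; R_n = 469 × 452.4 × 8 × 2 / 1000 = 3395 kN → 0.75 × 3395 = 2550 kN.
Bearing (1.2 l_c t F_u ≤ 2.4 d t F_u): upper limit = 2.4·24·14·410 / 1000 = 330.6 kN.
  Edge l_c = 55 − 27/2 = 41.5 → r_n = 285.9 kN; interior l_c = 70 − 27 = 43 → r_n = 296.2 kN.
  R_n,bearing = 2·285.9 + 6·296.2 = 2349 kN → 0.75 × 2349 = 1760 kN.
Bearing governs: 1760 kN.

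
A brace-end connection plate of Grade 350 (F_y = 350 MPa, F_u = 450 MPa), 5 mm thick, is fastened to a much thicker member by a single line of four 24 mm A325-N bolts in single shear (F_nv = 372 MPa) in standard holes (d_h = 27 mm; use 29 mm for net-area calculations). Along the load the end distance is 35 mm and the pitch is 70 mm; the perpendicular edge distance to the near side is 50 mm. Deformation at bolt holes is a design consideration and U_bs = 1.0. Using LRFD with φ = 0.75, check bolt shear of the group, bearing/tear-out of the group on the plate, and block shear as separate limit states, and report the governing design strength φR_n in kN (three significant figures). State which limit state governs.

205 kN (block shear governs)

Bolt shear: A_b = π·24²/4 = 452.4 mm²; R_n = 372 × 452.4 × 4 × 1 / 1000 = 673.2 kN → 0.75 × 673.2 = 505 kN.
Bearing: edge l_c = 21.5, r_n = 58.05 kN; interior l_c = 43, r_n = 116.1 kN; R_n = 58.05 + 3·116.1 = 406.4 kN → 305 kN.
Block shear: A_gv = 1225, A_nv = 717.5, A_nt = 177.5 mm²; R_n = min(0.6F_uA_nv, 0.6F_yA_gv) + U_bs·F_u·A_nt = 273.6 kN → 205 kN.
Block shear governs: 205 kN.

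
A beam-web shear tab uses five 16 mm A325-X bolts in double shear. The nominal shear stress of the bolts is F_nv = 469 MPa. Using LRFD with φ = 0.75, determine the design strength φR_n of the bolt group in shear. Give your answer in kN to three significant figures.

A_b = π × 16² / 4 = 201.1 mm².
R_n = F_nv · A_b · n · n_s = 469 × 201.1 × 5 × 2 / 1000 = 943 kN.
Design strength φR_n = 0.75 × 943 = 707 kN.

707 kN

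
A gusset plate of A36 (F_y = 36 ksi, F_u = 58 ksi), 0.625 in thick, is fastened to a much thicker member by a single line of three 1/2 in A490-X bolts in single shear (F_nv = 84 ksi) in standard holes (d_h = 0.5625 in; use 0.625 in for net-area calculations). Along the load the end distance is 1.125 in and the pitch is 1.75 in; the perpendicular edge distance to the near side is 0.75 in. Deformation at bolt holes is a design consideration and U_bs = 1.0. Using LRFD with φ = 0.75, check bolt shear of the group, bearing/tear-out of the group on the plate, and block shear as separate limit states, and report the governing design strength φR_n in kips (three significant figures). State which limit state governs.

37.1 kips (bolt shear governs)

Bolt shear: A_b = π·0.5²/4 = 0.1963 in²; R_n = 84 × 0.1963 × 3 × 1 = 49.48 kips → 0.75 × 49.48 = 37.1 kips.
Bearing: edge l_c = 0.8438, r_n = 36.7 kips; interior l_c = 1.188, r_n = 43.5 kips; R_n = 36.7 + 2·43.5 = 123.7 kips → 92.8 kips.
Block shear: A_gv = 2.891, A_nv = 1.914, A_nt = 0.2734 in²; R_n = min(0.6F_uA_nv, 0.6F_yA_gv) + U_bs·F_u·A_nt = 78.3 kips → 58.7 kips.
Bolt shear governs: 37.1 kips.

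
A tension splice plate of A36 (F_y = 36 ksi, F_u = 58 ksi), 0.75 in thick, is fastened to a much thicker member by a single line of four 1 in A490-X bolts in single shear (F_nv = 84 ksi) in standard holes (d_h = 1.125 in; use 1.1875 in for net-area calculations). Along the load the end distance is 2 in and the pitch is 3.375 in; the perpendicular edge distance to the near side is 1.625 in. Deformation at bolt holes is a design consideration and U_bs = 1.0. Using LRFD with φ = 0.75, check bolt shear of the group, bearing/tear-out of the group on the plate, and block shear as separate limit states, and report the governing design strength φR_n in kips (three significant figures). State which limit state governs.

181 kips (block shear governs)

Bolt shear: A_b = π·1²/4 = 0.7854 in²; R_n = 84 × 0.7854 × 4 × 1 = 263.9 kips → 0.75 × 263.9 = 198 kips.
Bearing: edge l_c = 1.438, r_n = 75.04 kips; interior l_c = 2.25, r_n = 104.4 kips; R_n = 75.04 + 3·104.4 = 388.2 kips → 291 kips.
Block shear: A_gv = 9.094, A_nv = 5.977, A_nt = 0.7734 in²; R_n = min(0.6F_uA_nv, 0.6F_yA_gv) + U_bs·F_u·A_nt = 241.3 kips → 181 kips.
Block shear governs: 181 kips.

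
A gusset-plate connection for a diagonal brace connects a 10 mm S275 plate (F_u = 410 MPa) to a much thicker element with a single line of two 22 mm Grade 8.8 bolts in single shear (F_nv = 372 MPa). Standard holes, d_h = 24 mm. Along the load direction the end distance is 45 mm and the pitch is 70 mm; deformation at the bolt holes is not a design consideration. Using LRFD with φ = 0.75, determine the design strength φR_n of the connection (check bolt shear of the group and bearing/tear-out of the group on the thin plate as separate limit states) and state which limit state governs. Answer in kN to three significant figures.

Bolt shear: A_b = π·22²/4 = 380.1 mm²; R_n = 372 × 380.1 × 2 × 1 / 1000 = 282.8 kN → 0.75 × 282.8 = 212 kN.
Bearing (1.5 l_c t F_u ≤ 3.0 d t F_u): upper limit = 3.0·22·10·410 / 1000 = 270.6 kN.
  Edge l_c = 45 − 24/2 = 33 → r_n = 203 kN; interior l_c = 70 − 24 = 46 → r_n = 270.6 kN.
  R_n,bearing = 1·203 + 1·270.6 = 473.6 kN → 0.75 × 473.6 = 355 kN.
Bolt shear governs: 212 kN.

212 kN (bolt shear governs)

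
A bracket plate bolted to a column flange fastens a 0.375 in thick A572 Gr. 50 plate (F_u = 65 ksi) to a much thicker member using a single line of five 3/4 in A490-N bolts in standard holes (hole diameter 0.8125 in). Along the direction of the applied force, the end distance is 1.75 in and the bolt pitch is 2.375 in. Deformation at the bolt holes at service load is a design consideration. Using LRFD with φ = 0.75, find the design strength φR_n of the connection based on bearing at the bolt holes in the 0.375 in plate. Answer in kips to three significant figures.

161 kips

Per bolt r_n = 1.2 l_c t F_u ≤ 2.4 d t F_u; upper limit = 2.4 × 0.75 × 0.375 × 65 = 43.87 kips.
Edge bolt: l_c = 1.75 − 0.8125/2 = 1.344 in → 1.2 × 1.344 × 0.375 × 65 = 39.3 → r_n = 39.3 kips.
Interior bolts: l_c = 2.375 − 0.8125 = 1.562 in → 1.2 × 1.562 × 0.375 × 65 = 45.7 → r_n = 43.87 kips.
R_n = 1 × 39.3 + 4 × 43.87 = 214.8 kips.
Design strength φR_n = 0.75 × 214.8 = 161 kips.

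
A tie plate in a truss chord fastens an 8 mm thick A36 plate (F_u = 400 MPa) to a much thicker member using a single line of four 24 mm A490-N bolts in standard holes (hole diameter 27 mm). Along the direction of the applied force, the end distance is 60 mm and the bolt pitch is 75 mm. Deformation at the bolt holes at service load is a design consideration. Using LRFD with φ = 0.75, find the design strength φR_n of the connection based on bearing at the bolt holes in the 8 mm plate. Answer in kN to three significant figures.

Per bolt r_n = 1.2 l_c t F_u ≤ 2.4 d t F_u; upper limit = 2.4 × 24 × 8 × 400 / 1000 = 184.3 kN.
Edge bolt: l_c = 60 − 27/2 = 46.5 mm → 1.2 × 46.5 × 8 × 400 / 1000 = 178.6 → r_n = 178.6 kN.
Interior bolts: l_c = 75 − 27 = 48 mm → 1.2 × 48 × 8 × 400 / 1000 = 184.3 → r_n = 184.3 kN.
R_n = 1 × 178.6 + 3 × 184.3 = 731.5 kN.
Design strength φR_n = 0.75 × 731.5 = 549 kN.

549 kN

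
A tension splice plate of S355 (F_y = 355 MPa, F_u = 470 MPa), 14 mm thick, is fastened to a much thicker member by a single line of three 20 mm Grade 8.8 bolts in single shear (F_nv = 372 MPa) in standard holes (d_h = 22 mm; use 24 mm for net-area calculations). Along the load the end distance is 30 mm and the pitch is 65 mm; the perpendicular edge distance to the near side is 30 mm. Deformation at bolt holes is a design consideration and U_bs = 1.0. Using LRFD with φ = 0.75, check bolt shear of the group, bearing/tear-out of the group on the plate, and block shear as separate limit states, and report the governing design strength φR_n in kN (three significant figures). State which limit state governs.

263 kN (bolt shear governs)

Bolt shear: A_b = π·20²/4 = 314.2 mm²; R_n = 372 × 314.2 × 3 × 1 / 1000 = 350.6 kN → 0.75 × 350.6 = 263 kN.
Bearing: edge l_c = 19, r_n = 150 kN; interior l_c = 43, r_n = 315.8 kN; R_n = 150 + 2·315.8 = 781.7 kN → 586 kN.
Block shear: A_gv = 2240, A_nv = 1400, A_nt = 252 mm²; R_n = min(0.6F_uA_nv, 0.6F_yA_gv) + U_bs·F_u·A_nt = 513.2 kN → 385 kN.
Bolt shear governs: 263 kN.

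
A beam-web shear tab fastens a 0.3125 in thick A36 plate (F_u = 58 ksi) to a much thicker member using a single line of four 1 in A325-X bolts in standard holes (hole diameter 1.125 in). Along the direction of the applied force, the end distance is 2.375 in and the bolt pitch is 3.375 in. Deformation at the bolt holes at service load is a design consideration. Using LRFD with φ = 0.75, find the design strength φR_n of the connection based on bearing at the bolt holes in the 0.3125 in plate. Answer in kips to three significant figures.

127 kips

Per bolt r_n = 1.2 l_c t F_u ≤ 2.4 d t F_u; upper limit = 2.4 × 1 × 0.3125 × 58 = 43.5 kips.
Edge bolt: l_c = 2.375 − 1.125/2 = 1.812 in → 1.2 × 1.812 × 0.3125 × 58 = 39.42 → r_n = 39.42 kips.
Interior bolts: l_c = 3.375 − 1.125 = 2.25 in → 1.2 × 2.25 × 0.3125 × 58 = 48.94 → r_n = 43.5 kips.
R_n = 1 × 39.42 + 3 × 43.5 = 169.9 kips.
Design strength φR_n = 0.75 × 169.9 = 127 kips.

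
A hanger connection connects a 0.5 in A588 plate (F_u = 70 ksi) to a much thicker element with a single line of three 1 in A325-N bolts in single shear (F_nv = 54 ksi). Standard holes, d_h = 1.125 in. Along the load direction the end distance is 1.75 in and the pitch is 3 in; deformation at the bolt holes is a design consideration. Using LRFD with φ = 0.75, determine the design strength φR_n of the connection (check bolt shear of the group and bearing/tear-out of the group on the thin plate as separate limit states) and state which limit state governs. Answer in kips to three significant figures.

Bolt shear: A_b = π·1²/4 = 0.7854 in²; R_n = 54 × 0.7854 × 3 × 1 = 127.2 kips → 0.75 × 127.2 = 95.4 kips.
Bearing (1.2 l_c t F_u ≤ 2.4 d t F_u): upper limit = 2.4·1·0.5·70 = 84 kips.
  Edge l_c = 1.75 − 1.125/2 = 1.188 → r_n = 49.88 kips; interior l_c = 3 − 1.125 = 1.875 → r_n = 78.75 kips.
  R_n,bearing = 1·49.88 + 2·78.75 = 207.4 kips → 0.75 × 207.4 = 156 kips.
Bolt shear governs: 95.4 kips.

95.4 kips (bolt shear governs)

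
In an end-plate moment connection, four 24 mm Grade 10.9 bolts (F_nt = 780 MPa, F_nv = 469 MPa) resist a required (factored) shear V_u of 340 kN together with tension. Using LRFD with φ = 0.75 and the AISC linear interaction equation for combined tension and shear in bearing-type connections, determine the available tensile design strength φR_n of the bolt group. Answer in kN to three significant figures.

811 kN

A_b = π·24²/4 = 452.4 mm²; f_rv = 340 × 1000 / (4 × 452.4) = 187.9 MPa.
F'_nt = 1.3 F_nt − (F_nt / φF_nv) f_rv = 1.3·780 − (780/(0.75·469))·187.9 = 597.4 MPa, capped at F_nt → F'_nt = 597.4 MPa.
R_n = F'_nt · A_b · n = 597.4 × 452.4 × 4 / 1000 = 1081 kN.
Design strength φR_n = 0.75 × 1081 = 811 kN.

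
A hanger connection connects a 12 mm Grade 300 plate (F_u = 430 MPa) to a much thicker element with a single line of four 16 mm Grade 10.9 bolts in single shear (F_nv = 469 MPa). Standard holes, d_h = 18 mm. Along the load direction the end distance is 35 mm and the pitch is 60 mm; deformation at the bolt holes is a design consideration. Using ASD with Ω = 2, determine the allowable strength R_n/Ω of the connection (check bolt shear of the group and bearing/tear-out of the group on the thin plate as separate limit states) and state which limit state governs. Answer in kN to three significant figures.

Bolt shear: A_b = π·16²/4 = 201.1 mm²; R_n = 469 × 201.1 × 4 × 1 / 1000 = 377.2 kN → 377.2 / 2 = 189 kN.
Bearing (1.2 l_c t F_u ≤ 2.4 d t F_u): upper limit = 2.4·16·12·430 / 1000 = 198.1 kN.
  Edge l_c = 35 − 18/2 = 26 → r_n = 161 kN; interior l_c = 60 − 18 = 42 → r_n = 198.1 kN.
  R_n,bearing = 1·161 + 3·198.1 = 755.4 kN → 755.4 / 2 = 378 kN.
Bolt shear governs: 189 kN.

189 kN (bolt shear governs)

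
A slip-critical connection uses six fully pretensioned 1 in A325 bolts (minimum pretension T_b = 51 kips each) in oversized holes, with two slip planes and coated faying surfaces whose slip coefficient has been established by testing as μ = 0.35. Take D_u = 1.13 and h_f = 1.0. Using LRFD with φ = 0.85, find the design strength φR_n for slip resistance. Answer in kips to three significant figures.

206 kips

R_n = μ · D_u · h_f · T_b · n_s · n_b = 0.35 × 1.13 × 1.0 × 51 × 2 × 6 = 242 kips.
Design strength φR_n = 0.85 × 242 = 206 kips.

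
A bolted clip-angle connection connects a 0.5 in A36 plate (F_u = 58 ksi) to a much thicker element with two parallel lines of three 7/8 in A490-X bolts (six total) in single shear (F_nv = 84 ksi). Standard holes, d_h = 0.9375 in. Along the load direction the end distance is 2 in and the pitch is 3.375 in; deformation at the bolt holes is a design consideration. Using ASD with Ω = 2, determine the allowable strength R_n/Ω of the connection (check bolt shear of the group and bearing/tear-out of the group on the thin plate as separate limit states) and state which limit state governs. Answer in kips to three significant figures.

152 kips (bolt shear governs)

Bolt shear: A_b = π·0.875²/4 = 0.6013 in²; R_n = 84 × 0.6013 × 6 × 1 = 303.1 kips → 303.1 / 2 = 152 kips.
Bearing (1.2 l_c t F_u ≤ 2.4 d t F_u): upper limit = 2.4·0.875·0.5·58 = 60.9 kips.
  Edge l_c = 2 − 0.9375/2 = 1.531 → r_n = 53.29 kips; interior l_c = 3.375 − 0.9375 = 2.438 → r_n = 60.9 kips.
  R_n,bearing = 2·53.29 + 4·60.9 = 350.2 kips → 350.2 / 2 = 175 kips.
Bolt shear governs: 152 kips.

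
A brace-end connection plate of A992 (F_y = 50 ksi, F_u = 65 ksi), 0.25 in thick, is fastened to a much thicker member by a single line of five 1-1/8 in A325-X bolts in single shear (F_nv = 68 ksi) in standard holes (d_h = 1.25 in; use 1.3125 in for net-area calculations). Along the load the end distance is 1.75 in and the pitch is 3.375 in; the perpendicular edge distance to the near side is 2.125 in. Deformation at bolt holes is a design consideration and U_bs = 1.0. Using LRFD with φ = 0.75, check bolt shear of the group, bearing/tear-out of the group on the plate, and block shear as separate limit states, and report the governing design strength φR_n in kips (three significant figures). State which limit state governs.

Bolt shear: A_b = π·1.125²/4 = 0.994 in²; R_n = 68 × 0.994 × 5 × 1 = 338 kips → 0.75 × 338 = 253 kips.
Bearing: edge l_c = 1.125, r_n = 21.94 kips; interior l_c = 2.125, r_n = 41.44 kips; R_n = 21.94 + 4·41.44 = 187.7 kips → 141 kips.
Block shear: A_gv = 3.812, A_nv = 2.336, A_nt = 0.3672 in²; R_n = min(0.6F_uA_nv, 0.6F_yA_gv) + U_bs·F_u·A_nt = 115 kips → 86.2 kips.
Block shear governs: 86.2 kips.

86.2 kips (block shear governs)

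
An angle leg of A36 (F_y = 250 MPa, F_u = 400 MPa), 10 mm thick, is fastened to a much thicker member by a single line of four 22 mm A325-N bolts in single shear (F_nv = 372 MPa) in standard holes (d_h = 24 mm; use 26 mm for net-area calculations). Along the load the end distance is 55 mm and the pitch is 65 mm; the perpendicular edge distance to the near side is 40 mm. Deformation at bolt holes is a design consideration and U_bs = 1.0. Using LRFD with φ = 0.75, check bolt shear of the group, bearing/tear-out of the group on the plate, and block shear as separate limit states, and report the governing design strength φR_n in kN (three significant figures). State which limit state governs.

Bolt shear: A_b = π·22²/4 = 380.1 mm²; R_n = 372 × 380.1 × 4 × 1 / 1000 = 565.6 kN → 0.75 × 565.6 = 424 kN.
Bearing: edge l_c = 43, r_n = 206.4 kN; interior l_c = 41, r_n = 196.8 kN; R_n = 206.4 + 3·196.8 = 796.8 kN → 598 kN.
Block shear: A_gv = 2500, A_nv = 1590, A_nt = 270 mm²; R_n = min(0.6F_uA_nv, 0.6F_yA_gv) + U_bs·F_u·A_nt = 483 kN → 362 kN.
Block shear governs: 362 kN.

362 kN (block shear governs)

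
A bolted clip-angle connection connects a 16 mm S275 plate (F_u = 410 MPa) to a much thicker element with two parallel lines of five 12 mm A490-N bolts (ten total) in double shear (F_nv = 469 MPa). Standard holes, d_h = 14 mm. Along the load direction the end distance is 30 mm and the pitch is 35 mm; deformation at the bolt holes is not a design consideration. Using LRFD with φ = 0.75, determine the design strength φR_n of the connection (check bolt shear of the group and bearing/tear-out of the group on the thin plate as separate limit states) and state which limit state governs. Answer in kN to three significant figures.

Bolt shear: A_b = π·12²/4 = 113.1 mm²; R_n = 469 × 113.1 × 10 × 2 / 1000 = 1061 kN → 0.75 × 1061 = 796 kN.
Bearing (1.5 l_c t F_u ≤ 3.0 d t F_u): upper limit = 3.0·12·16·410 / 1000 = 236.2 kN.
  Edge l_c = 30 − 14/2 = 23 → r_n = 226.3 kN; interior l_c = 35 − 14 = 21 → r_n = 206.6 kN.
  R_n,bearing = 2·226.3 + 8·206.6 = 2106 kN → 0.75 × 2106 = 1580 kN.
Bolt shear governs: 796 kN.

796 kN (bolt shear governs)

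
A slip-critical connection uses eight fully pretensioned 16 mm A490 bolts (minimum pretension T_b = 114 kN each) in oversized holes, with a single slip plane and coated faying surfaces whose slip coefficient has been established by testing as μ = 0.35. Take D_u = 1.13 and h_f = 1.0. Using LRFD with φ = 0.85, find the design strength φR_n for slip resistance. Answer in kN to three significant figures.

R_n = μ · D_u · h_f · T_b · n_s · n_b = 0.35 × 1.13 × 1.0 × 114 × 1 × 8 = 360.7 kN.
Design strength φR_n = 0.85 × 360.7 = 307 kN.

307 kN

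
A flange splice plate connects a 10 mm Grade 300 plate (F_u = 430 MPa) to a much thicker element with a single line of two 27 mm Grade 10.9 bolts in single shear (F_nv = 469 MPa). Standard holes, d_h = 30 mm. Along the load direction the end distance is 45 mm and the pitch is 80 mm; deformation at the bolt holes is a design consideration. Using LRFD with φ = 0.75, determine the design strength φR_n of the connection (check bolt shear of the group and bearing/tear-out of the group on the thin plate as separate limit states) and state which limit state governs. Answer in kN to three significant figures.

Bolt shear: A_b = π·27²/4 = 572.6 mm²; R_n = 469 × 572.6 × 2 × 1 / 1000 = 537.1 kN → 0.75 × 537.1 = 403 kN.
Bearing (1.2 l_c t F_u ≤ 2.4 d t F_u): upper limit = 2.4·27·10·430 / 1000 = 278.6 kN.
  Edge l_c = 45 − 30/2 = 30 → r_n = 154.8 kN; interior l_c = 80 − 30 = 50 → r_n = 258 kN.
  R_n,bearing = 1·154.8 + 1·258 = 412.8 kN → 0.75 × 412.8 = 310 kN.
Bearing governs: 310 kN.

310 kN (bearing governs)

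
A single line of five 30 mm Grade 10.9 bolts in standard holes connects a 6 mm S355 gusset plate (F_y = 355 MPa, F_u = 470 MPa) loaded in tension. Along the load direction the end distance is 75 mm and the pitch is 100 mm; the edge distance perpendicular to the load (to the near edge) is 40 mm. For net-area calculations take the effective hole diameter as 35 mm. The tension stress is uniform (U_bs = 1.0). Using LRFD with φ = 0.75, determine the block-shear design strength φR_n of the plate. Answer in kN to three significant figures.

Shear plane L_v = 75 + 4·100 = 475 mm; A_gv = 475 × 6 = 2850 mm².
A_nv = (475 − 4.5·35) × 6 = 1905 mm².
A_nt = (40 − 0.5·35) × 6 = 135 mm².
0.6 F_u A_nv = 537.2 kN; 0.6 F_y A_gv = 607.1 kN → shear rupture governs the shear term.
R_n = 537.2 + 1.0 × 470 × 135 / 1000 = 600.7 kN.
Design strength φR_n = 0.75 × 600.7 = 450 kN.

450 kN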